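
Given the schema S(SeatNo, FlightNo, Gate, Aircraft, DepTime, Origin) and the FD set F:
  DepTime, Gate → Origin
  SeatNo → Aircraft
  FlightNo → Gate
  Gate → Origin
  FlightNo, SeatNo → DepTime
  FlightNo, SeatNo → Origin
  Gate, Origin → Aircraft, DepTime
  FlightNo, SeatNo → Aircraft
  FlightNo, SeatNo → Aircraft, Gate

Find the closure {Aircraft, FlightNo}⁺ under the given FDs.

Start with {Aircraft, FlightNo}.
FlightNo → Gate applies; add {Gate} → now {Aircraft, FlightNo, Gate}.
Gate → Origin applies; add {Origin} → now {Aircraft, FlightNo, Gate, Origin}.
Gate, Origin → Aircraft, DepTime applies; add {DepTime} → now {Aircraft, DepTime, FlightNo, Gate, Origin}.
No further FD applies.

{Aircraft, DepTime, FlightNo, Gate, Origin}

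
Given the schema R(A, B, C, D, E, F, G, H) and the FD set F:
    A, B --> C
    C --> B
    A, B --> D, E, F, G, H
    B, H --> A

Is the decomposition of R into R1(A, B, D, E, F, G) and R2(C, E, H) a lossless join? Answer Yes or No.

No

R1 ∩ R2 = {E}; its closure under F is {E}.
The closure covers neither R1 nor R2 entirely; the join is not lossless.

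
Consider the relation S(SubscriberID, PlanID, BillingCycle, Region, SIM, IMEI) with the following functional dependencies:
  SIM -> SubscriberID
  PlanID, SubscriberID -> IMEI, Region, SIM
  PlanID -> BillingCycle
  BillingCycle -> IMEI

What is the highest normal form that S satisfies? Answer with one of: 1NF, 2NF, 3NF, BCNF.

1NF

Candidate keys: {PlanID, SIM}, {PlanID, SubscriberID}. Prime attributes: {PlanID, SIM, SubscriberID}.
For SIM -> SubscriberID we have {SIM}⁺ = {SIM, SubscriberID}; {SIM} is not a superkey, so BCNF fails.
PlanID -> BillingCycle has non-prime {BillingCycle} on the right and a non-superkey on the left, so 3NF fails.
The proper key subset {PlanID} of {PlanID, SIM} determines non-prime {BillingCycle, IMEI}, so the relation is not even in 2NF.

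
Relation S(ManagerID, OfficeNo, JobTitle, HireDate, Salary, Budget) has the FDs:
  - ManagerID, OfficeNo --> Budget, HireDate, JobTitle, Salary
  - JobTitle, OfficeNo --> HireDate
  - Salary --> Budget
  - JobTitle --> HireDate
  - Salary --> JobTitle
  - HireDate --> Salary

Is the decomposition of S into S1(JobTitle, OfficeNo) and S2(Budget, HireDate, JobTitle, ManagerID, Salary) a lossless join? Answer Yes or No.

S1 ∩ S2 = {JobTitle}; its closure under F is {Budget, HireDate, JobTitle, Salary}.
Neither S1 nor S2 is contained in that closure, so the decomposition is lossy.

No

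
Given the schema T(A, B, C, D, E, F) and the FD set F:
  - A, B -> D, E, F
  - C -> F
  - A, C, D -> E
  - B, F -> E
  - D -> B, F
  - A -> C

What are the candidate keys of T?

No FD produces {A}, so it must be in every candidate key.
Closure of {A, B} is {A, B, C, D, E, F}, the whole schema; {A, B} is a candidate key.
Closure of {A, D} is {A, B, C, D, E, F}, the whole schema; {A, D} is a candidate key.
These are minimal and exhaustive — every other superkey contains one of them.

{A, B}, {A, D}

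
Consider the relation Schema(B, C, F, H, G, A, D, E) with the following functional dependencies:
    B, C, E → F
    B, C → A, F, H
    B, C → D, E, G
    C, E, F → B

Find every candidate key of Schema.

No FD produces {C}, so it must be in every candidate key.
{B, C}⁺ = {A, B, C, D, E, F, G, H} — all of the relation — so {B, C} is a candidate key.
{C, E, F}⁺ = {A, B, C, D, E, F, G, H} — all of the relation — so {C, E, F} is a candidate key.
These are minimal and exhaustive — every other superkey contains one of them.

{B, C}, {C, E, F}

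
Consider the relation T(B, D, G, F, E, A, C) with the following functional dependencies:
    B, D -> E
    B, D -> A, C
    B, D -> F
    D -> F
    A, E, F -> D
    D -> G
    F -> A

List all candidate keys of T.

{B, D}, {B, E, F}

{B} never appears on the right of any FD, so every key must include it.
Closure of {B, D} is {A, B, C, D, E, F, G}, the whole schema; {B, D} is a candidate key.
Closure of {B, E, F} is {A, B, C, D, E, F, G}, the whole schema; {B, E, F} is a candidate key.
Any other superkey properly contains one of these, so there are no further candidate keys.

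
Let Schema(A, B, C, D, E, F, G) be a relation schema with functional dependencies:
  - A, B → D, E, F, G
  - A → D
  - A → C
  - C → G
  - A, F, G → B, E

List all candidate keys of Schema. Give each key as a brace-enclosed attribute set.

{A, B}, {A, F}

{A} never appears on the right of any FD, so every key must include it.
{A, B}⁺ = {A, B, C, D, E, F, G} — all of the relation — so {A, B} is a candidate key.
{A, F}⁺ = {A, B, C, D, E, F, G} — all of the relation — so {A, F} is a candidate key.
Any other superkey properly contains one of these, so there are no further candidate keys.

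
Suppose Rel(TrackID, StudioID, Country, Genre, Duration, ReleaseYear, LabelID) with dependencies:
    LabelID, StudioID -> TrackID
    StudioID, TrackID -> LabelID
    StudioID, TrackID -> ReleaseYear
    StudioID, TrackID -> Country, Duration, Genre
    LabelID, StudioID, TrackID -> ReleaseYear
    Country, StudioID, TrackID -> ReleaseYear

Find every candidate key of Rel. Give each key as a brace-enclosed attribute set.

{LabelID, StudioID}, {StudioID, TrackID}

{StudioID} never appears on the right of any FD, so every key must include it.
{LabelID, StudioID} is a candidate key since {LabelID, StudioID}⁺ = {Country, Duration, Genre, LabelID, ReleaseYear, StudioID, TrackID} covers every attribute.
{StudioID, TrackID} is a candidate key since {StudioID, TrackID}⁺ = {Country, Duration, Genre, LabelID, ReleaseYear, StudioID, TrackID} covers every attribute.
These are minimal and exhaustive — every other superkey contains one of them.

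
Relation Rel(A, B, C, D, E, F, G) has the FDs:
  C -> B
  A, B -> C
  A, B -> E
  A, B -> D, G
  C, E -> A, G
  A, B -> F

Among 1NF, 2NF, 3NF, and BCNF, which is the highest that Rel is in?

3NF

Candidate keys: {A, B}, {A, C}, {C, E}. Prime attributes: {A, B, C, E}.
C -> B breaks BCNF: {C}⁺ = {B, C}, so {C} is not a superkey.
Since {B} ⊆ prime attributes and every other non-superkey FD also has a prime right side, the schema is in 3NF.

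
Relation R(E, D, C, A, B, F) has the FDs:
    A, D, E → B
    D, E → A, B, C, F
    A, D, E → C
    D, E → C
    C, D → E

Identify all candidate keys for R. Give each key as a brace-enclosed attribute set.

No FD produces {D}, so it must be in every candidate key.
{C, D} is a candidate key since {C, D}⁺ = {A, B, C, D, E, F} covers every attribute.
{D, E} is a candidate key since {D, E}⁺ = {A, B, C, D, E, F} covers every attribute.
Any other superkey properly contains one of these, so there are no further candidate keys.

{C, D}, {D, E}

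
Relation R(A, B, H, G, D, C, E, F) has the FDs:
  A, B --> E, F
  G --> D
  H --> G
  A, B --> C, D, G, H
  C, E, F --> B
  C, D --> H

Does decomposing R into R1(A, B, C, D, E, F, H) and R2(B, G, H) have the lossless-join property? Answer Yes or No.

Common attributes: {B, H}; their closure is {B, D, G, H}.
R2 is contained in that closure, so R1 ∩ R2 --> R2 holds and the join is lossless.

Yes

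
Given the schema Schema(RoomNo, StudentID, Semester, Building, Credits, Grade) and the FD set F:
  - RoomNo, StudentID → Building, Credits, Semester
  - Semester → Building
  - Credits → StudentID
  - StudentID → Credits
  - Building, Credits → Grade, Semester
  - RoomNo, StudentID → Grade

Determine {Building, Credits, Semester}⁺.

Start with {Building, Credits, Semester}.
Credits → StudentID applies; add {StudentID} → now {Building, Credits, Semester, StudentID}.
Building, Credits → Grade, Semester applies; add {Grade} → now {Building, Credits, Grade, Semester, StudentID}.
No further FD applies.

{Building, Credits, Grade, Semester, StudentID}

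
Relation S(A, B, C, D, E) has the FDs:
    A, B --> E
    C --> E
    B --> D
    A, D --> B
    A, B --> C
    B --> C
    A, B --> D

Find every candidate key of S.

{A, B}, {A, D}

{A} never appears on the right of any FD, so every key must include it.
{A, B}⁺ = {A, B, C, D, E} — all of the relation — so {A, B} is a candidate key.
{A, D}⁺ = {A, B, C, D, E} — all of the relation — so {A, D} is a candidate key.
No proper subset of any of these is a key, and no other minimal superkey exists.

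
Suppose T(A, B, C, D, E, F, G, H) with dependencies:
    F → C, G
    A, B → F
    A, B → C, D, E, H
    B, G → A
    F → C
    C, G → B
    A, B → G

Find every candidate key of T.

{A, B}, {B, G}, {C, G}, {F}

{F}⁺ = {A, B, C, D, E, F, G, H}, which is every attribute, so {F} is a candidate key.
{A, B}⁺ = {A, B, C, D, E, F, G, H}, which is every attribute, so {A, B} is a candidate key.
{B, G}⁺ = {A, B, C, D, E, F, G, H}, which is every attribute, so {B, G} is a candidate key.
{C, G}⁺ = {A, B, C, D, E, F, G, H}, which is every attribute, so {C, G} is a candidate key.
Any other superkey properly contains one of these, so there are no further candidate keys.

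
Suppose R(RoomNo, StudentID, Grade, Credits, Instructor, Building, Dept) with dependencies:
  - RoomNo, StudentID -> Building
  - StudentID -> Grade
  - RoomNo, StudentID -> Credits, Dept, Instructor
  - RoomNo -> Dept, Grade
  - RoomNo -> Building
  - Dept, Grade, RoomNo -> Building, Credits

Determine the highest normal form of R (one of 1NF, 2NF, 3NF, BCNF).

Candidate key: {RoomNo, StudentID}. Prime attributes: {RoomNo, StudentID}.
For StudentID -> Grade we have {StudentID}⁺ = {Grade, StudentID}; {StudentID} is not a superkey, so BCNF fails.
StudentID -> Grade has non-prime {Grade} on the right and a non-superkey on the left, so 3NF fails.
{RoomNo} is a proper subset of the key {RoomNo, StudentID}, and {RoomNo}⁺ contains the non-prime attributes {Building, Credits, Dept, Grade} — a partial dependency, so 2NF is violated.

1NF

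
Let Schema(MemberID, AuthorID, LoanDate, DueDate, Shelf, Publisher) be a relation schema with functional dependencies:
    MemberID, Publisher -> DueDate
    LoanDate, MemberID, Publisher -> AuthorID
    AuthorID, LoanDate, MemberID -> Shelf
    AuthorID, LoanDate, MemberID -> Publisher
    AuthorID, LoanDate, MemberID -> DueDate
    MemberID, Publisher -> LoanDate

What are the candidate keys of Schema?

{AuthorID, LoanDate, MemberID}, {MemberID, Publisher}

Attributes never on any right-hand side: {MemberID} — every candidate key must contain it.
{MemberID, Publisher}⁺ = {AuthorID, DueDate, LoanDate, MemberID, Publisher, Shelf} — all of the relation — so {MemberID, Publisher} is a candidate key.
{AuthorID, LoanDate, MemberID}⁺ = {AuthorID, DueDate, LoanDate, MemberID, Publisher, Shelf} — all of the relation — so {AuthorID, LoanDate, MemberID} is a candidate key.
No proper subset of any of these is a key, and no other minimal superkey exists.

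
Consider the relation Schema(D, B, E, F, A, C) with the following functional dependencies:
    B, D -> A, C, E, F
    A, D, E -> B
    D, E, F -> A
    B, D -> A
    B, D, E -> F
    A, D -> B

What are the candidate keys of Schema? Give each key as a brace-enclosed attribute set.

{D} never appears on the right of any FD, so every key must include it.
{A, D}⁺ = {A, B, C, D, E, F} — all of the relation — so {A, D} is a candidate key.
{B, D}⁺ = {A, B, C, D, E, F} — all of the relation — so {B, D} is a candidate key.
{D, E, F}⁺ = {A, B, C, D, E, F} — all of the relation — so {D, E, F} is a candidate key.
These are minimal and exhaustive — every other superkey contains one of them.

{A, D}, {B, D}, {D, E, F}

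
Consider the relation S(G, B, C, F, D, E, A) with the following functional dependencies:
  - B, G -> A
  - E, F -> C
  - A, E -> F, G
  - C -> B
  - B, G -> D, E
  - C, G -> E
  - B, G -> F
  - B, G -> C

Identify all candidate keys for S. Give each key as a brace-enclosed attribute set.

{A, E}, {B, G}, {C, G}, {E, F, G}

{A, E}⁺ = {A, B, C, D, E, F, G} — all of the relation — so {A, E} is a candidate key.
{B, G}⁺ = {A, B, C, D, E, F, G} — all of the relation — so {B, G} is a candidate key.
{C, G}⁺ = {A, B, C, D, E, F, G} — all of the relation — so {C, G} is a candidate key.
{E, F, G}⁺ = {A, B, C, D, E, F, G} — all of the relation — so {E, F, G} is a candidate key.
No proper subset of any of these is a key, and no other minimal superkey exists.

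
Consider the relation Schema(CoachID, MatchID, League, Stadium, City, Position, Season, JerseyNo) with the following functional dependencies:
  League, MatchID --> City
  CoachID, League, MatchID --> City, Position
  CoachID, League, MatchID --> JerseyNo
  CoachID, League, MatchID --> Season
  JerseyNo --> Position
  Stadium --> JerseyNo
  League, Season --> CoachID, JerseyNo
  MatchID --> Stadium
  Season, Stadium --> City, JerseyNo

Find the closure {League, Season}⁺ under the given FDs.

{CoachID, JerseyNo, League, Position, Season}

Start with {League, Season}.
League, Season --> CoachID, JerseyNo applies; add {CoachID, JerseyNo} → now {CoachID, JerseyNo, League, Season}.
JerseyNo --> Position applies; add {Position} → now {CoachID, JerseyNo, League, Position, Season}.
No further FD applies.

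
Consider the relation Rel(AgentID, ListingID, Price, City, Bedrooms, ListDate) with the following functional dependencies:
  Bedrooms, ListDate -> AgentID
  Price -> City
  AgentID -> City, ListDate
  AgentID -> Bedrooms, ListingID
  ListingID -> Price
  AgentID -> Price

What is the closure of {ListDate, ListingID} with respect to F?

{City, ListDate, ListingID, Price}

Start with {ListDate, ListingID}.
ListingID -> Price applies; add {Price} → now {ListDate, ListingID, Price}.
Price -> City applies; add {City} → now {City, ListDate, ListingID, Price}.
No further FD applies.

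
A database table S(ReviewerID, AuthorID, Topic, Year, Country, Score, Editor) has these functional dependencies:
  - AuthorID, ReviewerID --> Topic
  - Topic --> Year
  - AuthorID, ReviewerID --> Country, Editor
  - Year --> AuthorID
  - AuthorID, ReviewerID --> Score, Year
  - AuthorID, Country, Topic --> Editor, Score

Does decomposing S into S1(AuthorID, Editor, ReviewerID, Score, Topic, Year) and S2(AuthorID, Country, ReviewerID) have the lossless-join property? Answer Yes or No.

Yes

Common attributes: {AuthorID, ReviewerID}; their closure is {AuthorID, Country, Editor, ReviewerID, Score, Topic, Year}.
Since S1 ⊆ {AuthorID, Country, Editor, ReviewerID, Score, Topic, Year}, the intersection is a superkey of S1; the decomposition is lossless.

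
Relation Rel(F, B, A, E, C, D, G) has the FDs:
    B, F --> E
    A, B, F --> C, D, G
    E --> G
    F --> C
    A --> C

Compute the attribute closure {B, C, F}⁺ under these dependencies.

Start with {B, C, F}.
B, F --> E applies; add {E} → now {B, C, E, F}.
E --> G applies; add {G} → now {B, C, E, F, G}.
No further FD applies.

{B, C, E, F, G}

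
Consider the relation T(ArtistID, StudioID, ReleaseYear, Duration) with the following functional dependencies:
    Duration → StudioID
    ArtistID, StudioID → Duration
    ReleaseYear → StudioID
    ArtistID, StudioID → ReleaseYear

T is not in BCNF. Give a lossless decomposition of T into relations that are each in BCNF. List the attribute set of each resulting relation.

{ArtistID, Duration, ReleaseYear}; {Duration, StudioID}

Candidate keys of the original relation: {ArtistID, Duration}, {ArtistID, ReleaseYear}, {ArtistID, StudioID}.
{ArtistID, Duration, ReleaseYear, StudioID}: {Duration} determines {Duration, StudioID} here but is not a superkey — split on Duration → StudioID, giving {Duration, StudioID} and {ArtistID, Duration, ReleaseYear}.
{Duration, StudioID} has no BCNF violation.
{ArtistID, Duration, ReleaseYear} has no BCNF violation.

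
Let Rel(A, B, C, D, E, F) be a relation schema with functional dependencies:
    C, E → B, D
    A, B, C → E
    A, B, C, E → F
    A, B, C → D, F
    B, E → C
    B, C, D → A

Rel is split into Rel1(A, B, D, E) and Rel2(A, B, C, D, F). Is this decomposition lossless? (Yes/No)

Common attributes: {A, B, D}; their closure is {A, B, D}.
The closure covers neither Rel1 nor Rel2 entirely; the join is not lossless.

No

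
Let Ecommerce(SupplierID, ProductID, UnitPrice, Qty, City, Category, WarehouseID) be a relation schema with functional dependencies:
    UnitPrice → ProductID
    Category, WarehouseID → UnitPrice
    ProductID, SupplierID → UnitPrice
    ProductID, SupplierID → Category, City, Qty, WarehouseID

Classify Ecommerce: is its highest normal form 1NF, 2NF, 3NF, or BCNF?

3NF

Candidate keys: {Category, SupplierID, WarehouseID}, {ProductID, SupplierID}, {SupplierID, UnitPrice}. Prime attributes: {Category, ProductID, SupplierID, UnitPrice, WarehouseID}.
UnitPrice → ProductID breaks BCNF: {UnitPrice}⁺ = {ProductID, UnitPrice}, so {UnitPrice} is not a superkey.
Since {ProductID} ⊆ prime attributes and every other non-superkey FD also has a prime right side, the schema is in 3NF.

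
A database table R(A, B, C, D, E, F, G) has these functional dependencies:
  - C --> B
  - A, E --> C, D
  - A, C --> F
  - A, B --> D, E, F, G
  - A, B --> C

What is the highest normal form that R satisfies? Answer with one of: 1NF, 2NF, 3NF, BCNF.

Candidate keys: {A, B}, {A, C}, {A, E}. Prime attributes: {A, B, C, E}.
C --> B: {C}⁺ = {B, C}, which is not all of the attributes, so the left side is not a superkey — BCNF is violated.
But every attribute on its right side ({B}) is prime, and the same holds for every other non-superkey FD, so 3NF still holds.

3NF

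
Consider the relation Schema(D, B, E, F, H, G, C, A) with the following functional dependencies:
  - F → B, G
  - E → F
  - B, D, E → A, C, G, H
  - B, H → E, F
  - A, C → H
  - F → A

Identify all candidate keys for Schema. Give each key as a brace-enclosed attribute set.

{A, B, C, D}, {B, D, H}, {C, D, F}, {D, E}, {D, F, H}

{D} never appears on the right of any FD, so every key must include it.
{D, E}⁺ = {A, B, C, D, E, F, G, H}, which is every attribute, so {D, E} is a candidate key.
{B, D, H}⁺ = {A, B, C, D, E, F, G, H}, which is every attribute, so {B, D, H} is a candidate key.
{C, D, F}⁺ = {A, B, C, D, E, F, G, H}, which is every attribute, so {C, D, F} is a candidate key.
{D, F, H}⁺ = {A, B, C, D, E, F, G, H}, which is every attribute, so {D, F, H} is a candidate key.
{A, B, C, D}⁺ = {A, B, C, D, E, F, G, H}, which is every attribute, so {A, B, C, D} is a candidate key.
These are minimal and exhaustive — every other superkey contains one of them.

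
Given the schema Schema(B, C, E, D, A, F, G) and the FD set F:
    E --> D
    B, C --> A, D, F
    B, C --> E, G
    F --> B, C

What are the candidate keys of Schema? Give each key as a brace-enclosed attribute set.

{F} is a candidate key since {F}⁺ = {A, B, C, D, E, F, G} covers every attribute.
{B, C} is a candidate key since {B, C}⁺ = {A, B, C, D, E, F, G} covers every attribute.
These are minimal and exhaustive — every other superkey contains one of them.

{B, C}, {F}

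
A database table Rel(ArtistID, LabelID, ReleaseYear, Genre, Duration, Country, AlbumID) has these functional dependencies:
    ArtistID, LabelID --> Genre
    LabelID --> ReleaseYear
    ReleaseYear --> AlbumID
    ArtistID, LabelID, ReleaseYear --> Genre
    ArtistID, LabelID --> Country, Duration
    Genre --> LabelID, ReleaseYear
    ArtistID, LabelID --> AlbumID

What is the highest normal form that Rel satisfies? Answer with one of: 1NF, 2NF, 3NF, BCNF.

1NF

Candidate keys: {ArtistID, Genre}, {ArtistID, LabelID}. Prime attributes: {ArtistID, Genre, LabelID}.
For LabelID --> ReleaseYear we have {LabelID}⁺ = {AlbumID, LabelID, ReleaseYear}; {LabelID} is not a superkey, so BCNF fails.
Because {ReleaseYear} is non-prime and the left side of LabelID --> ReleaseYear is not a superkey, the relation is not in 3NF.
{Genre} is a proper subset of the key {ArtistID, Genre}, and {Genre}⁺ contains the non-prime attributes {AlbumID, ReleaseYear} — a partial dependency, so 2NF is violated.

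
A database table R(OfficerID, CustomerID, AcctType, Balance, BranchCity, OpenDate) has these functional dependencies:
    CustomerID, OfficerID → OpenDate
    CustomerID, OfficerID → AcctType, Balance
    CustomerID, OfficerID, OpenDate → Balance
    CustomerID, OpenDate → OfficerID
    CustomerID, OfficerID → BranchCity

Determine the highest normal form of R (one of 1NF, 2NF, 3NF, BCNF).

Candidate keys: {CustomerID, OfficerID}, {CustomerID, OpenDate}. Prime attributes: {CustomerID, OfficerID, OpenDate}.
The left-hand side of every FD is a superkey, so BCNF is satisfied.

BCNF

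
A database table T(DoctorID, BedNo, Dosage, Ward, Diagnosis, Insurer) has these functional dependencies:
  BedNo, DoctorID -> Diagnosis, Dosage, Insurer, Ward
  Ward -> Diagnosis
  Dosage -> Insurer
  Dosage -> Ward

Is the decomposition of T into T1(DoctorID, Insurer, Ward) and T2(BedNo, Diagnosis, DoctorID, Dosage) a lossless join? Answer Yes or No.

No

The shared attributes are {DoctorID} and {DoctorID}⁺ = {DoctorID}.
The closure covers neither T1 nor T2 entirely; the join is not lossless.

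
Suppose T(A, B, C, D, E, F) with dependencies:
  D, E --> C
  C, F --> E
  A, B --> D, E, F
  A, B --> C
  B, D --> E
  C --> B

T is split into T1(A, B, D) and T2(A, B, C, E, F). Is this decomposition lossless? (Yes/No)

Common attributes: {A, B}; their closure is {A, B, C, D, E, F}.
This includes all of T1, so the common attributes are a superkey of T1 — the join is lossless.

Yes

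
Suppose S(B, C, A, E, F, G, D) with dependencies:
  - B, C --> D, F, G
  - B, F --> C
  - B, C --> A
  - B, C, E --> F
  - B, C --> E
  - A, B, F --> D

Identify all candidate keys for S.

{B, C}, {B, F}

Attributes never on any right-hand side: {B} — every candidate key must contain it.
{B, C}⁺ = {A, B, C, D, E, F, G} — all of the relation — so {B, C} is a candidate key.
{B, F}⁺ = {A, B, C, D, E, F, G} — all of the relation — so {B, F} is a candidate key.
Any other superkey properly contains one of these, so there are no further candidate keys.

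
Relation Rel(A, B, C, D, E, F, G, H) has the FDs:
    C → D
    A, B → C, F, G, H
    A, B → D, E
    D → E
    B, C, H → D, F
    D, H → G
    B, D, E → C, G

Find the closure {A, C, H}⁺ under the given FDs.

Start with {A, C, H}.
C → D applies; add {D} → now {A, C, D, H}.
D → E applies; add {E} → now {A, C, D, E, H}.
D, H → G applies; add {G} → now {A, C, D, E, G, H}.
No further FD applies.

{A, C, D, E, G, H}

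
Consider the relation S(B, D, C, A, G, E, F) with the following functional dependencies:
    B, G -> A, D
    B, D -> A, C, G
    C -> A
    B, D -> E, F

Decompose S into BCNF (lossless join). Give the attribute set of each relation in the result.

{A, C}; {B, C, D, E, F, G}

Candidate keys of the original relation: {B, D}, {B, G}.
In {A, B, C, D, E, F, G}, {C} is not a superkey ({C}⁺ restricted to this set is {A, C}), so split on C -> A into {A, C} and {B, C, D, E, F, G}.
{A, C} has no BCNF violation.
{B, C, D, E, F, G} has no BCNF violation.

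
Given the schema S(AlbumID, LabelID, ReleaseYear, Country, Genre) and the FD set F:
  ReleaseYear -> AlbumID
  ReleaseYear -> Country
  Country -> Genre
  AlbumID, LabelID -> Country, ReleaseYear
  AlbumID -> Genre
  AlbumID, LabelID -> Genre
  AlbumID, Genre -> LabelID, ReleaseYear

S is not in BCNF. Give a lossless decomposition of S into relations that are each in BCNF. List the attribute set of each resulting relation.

{AlbumID, Country, LabelID, ReleaseYear}; {Country, Genre}

Candidate keys of the original relation: {AlbumID}, {ReleaseYear}.
{AlbumID, Country, Genre, LabelID, ReleaseYear}: {Country} determines {Country, Genre} here but is not a superkey — split on Country -> Genre, giving {Country, Genre} and {AlbumID, Country, LabelID, ReleaseYear}.
{Country, Genre} is in BCNF.
{AlbumID, Country, LabelID, ReleaseYear} is in BCNF.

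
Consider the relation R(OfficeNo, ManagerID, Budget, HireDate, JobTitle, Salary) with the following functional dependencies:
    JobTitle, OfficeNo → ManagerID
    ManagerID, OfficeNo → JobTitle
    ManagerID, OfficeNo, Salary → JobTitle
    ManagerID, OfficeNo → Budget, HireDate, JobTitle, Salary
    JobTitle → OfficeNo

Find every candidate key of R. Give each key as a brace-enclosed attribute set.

{JobTitle}, {ManagerID, OfficeNo}

{JobTitle} is a candidate key since {JobTitle}⁺ = {Budget, HireDate, JobTitle, ManagerID, OfficeNo, Salary} covers every attribute.
{ManagerID, OfficeNo} is a candidate key since {ManagerID, OfficeNo}⁺ = {Budget, HireDate, JobTitle, ManagerID, OfficeNo, Salary} covers every attribute.
Any other superkey properly contains one of these, so there are no further candidate keys.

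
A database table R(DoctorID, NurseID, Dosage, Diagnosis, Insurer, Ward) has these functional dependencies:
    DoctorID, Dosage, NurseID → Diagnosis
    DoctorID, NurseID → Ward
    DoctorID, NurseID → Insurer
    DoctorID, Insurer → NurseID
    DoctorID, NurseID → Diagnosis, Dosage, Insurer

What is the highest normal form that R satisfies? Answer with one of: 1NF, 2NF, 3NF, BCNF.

Candidate keys: {DoctorID, Insurer}, {DoctorID, NurseID}. Prime attributes: {DoctorID, Insurer, NurseID}.
The left-hand side of every FD is a superkey, so BCNF is satisfied.

BCNF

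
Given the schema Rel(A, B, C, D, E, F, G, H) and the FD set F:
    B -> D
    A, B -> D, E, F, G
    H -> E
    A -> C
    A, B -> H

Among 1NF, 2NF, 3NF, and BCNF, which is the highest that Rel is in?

Candidate key: {A, B}. Prime attributes: {A, B}.
B -> D breaks BCNF: {B}⁺ = {B, D}, so {B} is not a superkey.
Because {D} is non-prime and the left side of B -> D is not a superkey, the relation is not in 3NF.
{A} is a proper subset of the key {A, B}, and {A}⁺ contains the non-prime attribute {C} — a partial dependency, so 2NF is violated.

1NF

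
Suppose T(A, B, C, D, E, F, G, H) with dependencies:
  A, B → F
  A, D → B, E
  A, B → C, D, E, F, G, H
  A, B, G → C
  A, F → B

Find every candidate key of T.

No FD produces {A}, so it must be in every candidate key.
{A, B}⁺ = {A, B, C, D, E, F, G, H}, which is every attribute, so {A, B} is a candidate key.
{A, D}⁺ = {A, B, C, D, E, F, G, H}, which is every attribute, so {A, D} is a candidate key.
{A, F}⁺ = {A, B, C, D, E, F, G, H}, which is every attribute, so {A, F} is a candidate key.
These are minimal and exhaustive — every other superkey contains one of them.

{A, B}, {A, D}, {A, F}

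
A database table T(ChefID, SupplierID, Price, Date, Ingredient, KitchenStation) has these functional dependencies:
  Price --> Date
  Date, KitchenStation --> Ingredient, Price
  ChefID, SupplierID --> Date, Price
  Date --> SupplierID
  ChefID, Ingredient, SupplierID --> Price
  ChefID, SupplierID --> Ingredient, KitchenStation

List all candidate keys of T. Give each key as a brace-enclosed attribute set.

No FD produces {ChefID}, so it must be in every candidate key.
{ChefID, Date}⁺ = {ChefID, Date, Ingredient, KitchenStation, Price, SupplierID} — all of the relation — so {ChefID, Date} is a candidate key.
{ChefID, Price}⁺ = {ChefID, Date, Ingredient, KitchenStation, Price, SupplierID} — all of the relation — so {ChefID, Price} is a candidate key.
{ChefID, SupplierID}⁺ = {ChefID, Date, Ingredient, KitchenStation, Price, SupplierID} — all of the relation — so {ChefID, SupplierID} is a candidate key.
These are minimal and exhaustive — every other superkey contains one of them.

{ChefID, Date}, {ChefID, Price}, {ChefID, SupplierID}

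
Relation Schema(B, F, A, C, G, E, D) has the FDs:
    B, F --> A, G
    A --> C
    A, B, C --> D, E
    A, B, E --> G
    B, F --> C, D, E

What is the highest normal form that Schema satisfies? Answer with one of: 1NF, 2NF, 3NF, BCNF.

Candidate key: {B, F}. Prime attributes: {B, F}.
For A --> C we have {A}⁺ = {A, C}; {A} is not a superkey, so BCNF fails.
A --> C determines the non-prime attribute {C} from a non-superkey — 3NF is violated.
Checking every proper subset of each key, none determines a non-prime attribute — 2NF is satisfied.

2NF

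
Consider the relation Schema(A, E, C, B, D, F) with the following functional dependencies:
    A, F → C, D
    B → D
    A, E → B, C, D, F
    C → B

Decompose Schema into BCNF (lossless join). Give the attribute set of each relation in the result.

{A, C, F}; {A, E, F}; {B, C}; {B, D}

Candidate key of the original relation: {A, E}.
Within {A, B, C, D, E, F}: {A, F}⁺ ∩ {A, B, C, D, E, F} = {A, B, C, D, F}, not the whole set, so A, F → B, C, D violates BCNF; decompose into {A, B, C, D, F} and {A, E, F}.
Within {A, B, C, D, F}: {B}⁺ ∩ {A, B, C, D, F} = {B, D}, not the whole set, so B → D violates BCNF; decompose into {B, D} and {A, B, C, F}.
{B, D} is in BCNF.
Within {A, B, C, F}: {C}⁺ ∩ {A, B, C, F} = {B, C}, not the whole set, so C → B violates BCNF; decompose into {B, C} and {A, C, F}.
{B, C} is in BCNF.
{A, C, F} is in BCNF.
{A, E, F} is in BCNF.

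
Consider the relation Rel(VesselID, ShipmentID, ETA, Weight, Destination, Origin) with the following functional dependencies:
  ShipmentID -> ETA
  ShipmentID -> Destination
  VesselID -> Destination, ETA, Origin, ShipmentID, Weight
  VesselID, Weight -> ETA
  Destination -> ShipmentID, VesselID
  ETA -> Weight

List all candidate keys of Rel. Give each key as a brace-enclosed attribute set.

{Destination}⁺ = {Destination, ETA, Origin, ShipmentID, VesselID, Weight}, which is every attribute, so {Destination} is a candidate key.
{ShipmentID}⁺ = {Destination, ETA, Origin, ShipmentID, VesselID, Weight}, which is every attribute, so {ShipmentID} is a candidate key.
{VesselID}⁺ = {Destination, ETA, Origin, ShipmentID, VesselID, Weight}, which is every attribute, so {VesselID} is a candidate key.
Any other superkey properly contains one of these, so there are no further candidate keys.

{Destination}, {ShipmentID}, {VesselID}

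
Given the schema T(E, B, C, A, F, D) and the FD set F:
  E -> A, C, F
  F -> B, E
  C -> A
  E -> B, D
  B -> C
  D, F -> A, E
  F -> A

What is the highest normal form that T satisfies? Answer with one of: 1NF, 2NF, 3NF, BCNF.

2NF

Candidate keys: {E}, {F}. Prime attributes: {E, F}.
C -> A: {C}⁺ = {A, C}, which is not all of the attributes, so the left side is not a superkey — BCNF is violated.
C -> A has non-prime {A} on the right and a non-superkey on the left, so 3NF fails.
Every candidate key is a single attribute, so no partial dependency is possible; 2NF holds.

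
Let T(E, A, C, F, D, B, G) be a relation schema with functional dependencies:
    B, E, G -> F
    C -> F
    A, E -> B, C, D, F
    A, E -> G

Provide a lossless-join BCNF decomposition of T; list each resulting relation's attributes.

Candidate key of the original relation: {A, E}.
In {A, B, C, D, E, F, G}, {B, E, G} is not a superkey ({B, E, G}⁺ restricted to this set is {B, E, F, G}), so split on B, E, G -> F into {B, E, F, G} and {A, B, C, D, E, G}.
{B, E, F, G}: every determinant is a superkey — BCNF.
{A, B, C, D, E, G}: every determinant is a superkey — BCNF.

{A, B, C, D, E, G}; {B, E, F, G}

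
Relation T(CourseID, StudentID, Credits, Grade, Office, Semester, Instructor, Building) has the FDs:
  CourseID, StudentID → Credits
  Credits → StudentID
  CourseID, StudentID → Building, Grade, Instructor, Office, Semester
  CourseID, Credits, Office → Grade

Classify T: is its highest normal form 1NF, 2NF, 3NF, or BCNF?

3NF

Candidate keys: {CourseID, Credits}, {CourseID, StudentID}. Prime attributes: {CourseID, Credits, StudentID}.
Credits → StudentID: {Credits}⁺ = {Credits, StudentID}, which is not all of the attributes, so the left side is not a superkey — BCNF is violated.
Since {StudentID} ⊆ prime attributes and every other non-superkey FD also has a prime right side, the schema is in 3NF.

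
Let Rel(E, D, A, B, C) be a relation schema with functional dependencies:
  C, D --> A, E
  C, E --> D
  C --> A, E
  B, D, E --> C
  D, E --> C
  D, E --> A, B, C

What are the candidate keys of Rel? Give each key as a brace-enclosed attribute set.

{C}⁺ = {A, B, C, D, E}, which is every attribute, so {C} is a candidate key.
{D, E}⁺ = {A, B, C, D, E}, which is every attribute, so {D, E} is a candidate key.
Any other superkey properly contains one of these, so there are no further candidate keys.

{C}, {D, E}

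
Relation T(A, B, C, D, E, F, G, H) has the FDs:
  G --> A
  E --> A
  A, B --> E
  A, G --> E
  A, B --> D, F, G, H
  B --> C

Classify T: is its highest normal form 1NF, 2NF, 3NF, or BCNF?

1NF

Candidate keys: {A, B}, {B, E}, {B, G}. Prime attributes: {A, B, E, G}.
For G --> A we have {G}⁺ = {A, E, G}; {G} is not a superkey, so BCNF fails.
B --> C has non-prime {C} on the right and a non-superkey on the left, so 3NF fails.
The proper key subset {B} of {A, B} determines non-prime {C}, so the relation is not even in 2NF.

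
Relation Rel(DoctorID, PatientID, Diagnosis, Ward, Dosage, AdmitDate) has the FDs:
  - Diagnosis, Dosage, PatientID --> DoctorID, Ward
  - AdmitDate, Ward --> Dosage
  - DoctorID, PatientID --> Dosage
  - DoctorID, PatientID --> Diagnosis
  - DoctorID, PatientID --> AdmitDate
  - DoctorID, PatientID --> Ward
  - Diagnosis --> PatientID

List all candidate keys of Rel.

{AdmitDate, Diagnosis, Ward}, {Diagnosis, DoctorID}, {Diagnosis, Dosage}, {DoctorID, PatientID}

{Diagnosis, DoctorID}⁺ = {AdmitDate, Diagnosis, DoctorID, Dosage, PatientID, Ward}, which is every attribute, so {Diagnosis, DoctorID} is a candidate key.
{Diagnosis, Dosage}⁺ = {AdmitDate, Diagnosis, DoctorID, Dosage, PatientID, Ward}, which is every attribute, so {Diagnosis, Dosage} is a candidate key.
{DoctorID, PatientID}⁺ = {AdmitDate, Diagnosis, DoctorID, Dosage, PatientID, Ward}, which is every attribute, so {DoctorID, PatientID} is a candidate key.
{AdmitDate, Diagnosis, Ward}⁺ = {AdmitDate, Diagnosis, DoctorID, Dosage, PatientID, Ward}, which is every attribute, so {AdmitDate, Diagnosis, Ward} is a candidate key.
Any other superkey properly contains one of these, so there are no further candidate keys.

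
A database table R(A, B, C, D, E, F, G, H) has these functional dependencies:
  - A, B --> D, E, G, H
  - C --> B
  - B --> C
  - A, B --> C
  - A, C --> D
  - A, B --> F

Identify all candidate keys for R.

Attributes never on any right-hand side: {A} — every candidate key must contain it.
{A, B}⁺ = {A, B, C, D, E, F, G, H}, which is every attribute, so {A, B} is a candidate key.
{A, C}⁺ = {A, B, C, D, E, F, G, H}, which is every attribute, so {A, C} is a candidate key.
These are minimal and exhaustive — every other superkey contains one of them.

{A, B}, {A, C}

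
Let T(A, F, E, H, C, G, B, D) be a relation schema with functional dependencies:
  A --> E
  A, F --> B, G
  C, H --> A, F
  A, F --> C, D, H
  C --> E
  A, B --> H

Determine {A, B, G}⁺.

Start with {A, B, G}.
A --> E applies; add {E} → now {A, B, E, G}.
A, B --> H applies; add {H} → now {A, B, E, G, H}.
No further FD applies.

{A, B, E, G, H}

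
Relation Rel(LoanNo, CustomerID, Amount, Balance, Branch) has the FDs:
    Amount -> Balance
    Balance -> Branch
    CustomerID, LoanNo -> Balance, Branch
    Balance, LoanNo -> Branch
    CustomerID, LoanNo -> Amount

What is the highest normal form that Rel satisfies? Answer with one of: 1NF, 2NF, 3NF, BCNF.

2NF

Candidate key: {CustomerID, LoanNo}. Prime attributes: {CustomerID, LoanNo}.
For Amount -> Balance we have {Amount}⁺ = {Amount, Balance, Branch}; {Amount} is not a superkey, so BCNF fails.
Amount -> Balance has non-prime {Balance} on the right and a non-superkey on the left, so 3NF fails.
No non-prime attribute depends on a proper subset of any candidate key, so 2NF holds.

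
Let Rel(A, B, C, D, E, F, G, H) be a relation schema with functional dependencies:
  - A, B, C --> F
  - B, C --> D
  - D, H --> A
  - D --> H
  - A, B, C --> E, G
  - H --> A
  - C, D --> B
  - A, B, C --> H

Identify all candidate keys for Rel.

{B, C}, {C, D}

{C} never appears on the right of any FD, so every key must include it.
{B, C}⁺ = {A, B, C, D, E, F, G, H}, which is every attribute, so {B, C} is a candidate key.
{C, D}⁺ = {A, B, C, D, E, F, G, H}, which is every attribute, so {C, D} is a candidate key.
Any other superkey properly contains one of these, so there are no further candidate keys.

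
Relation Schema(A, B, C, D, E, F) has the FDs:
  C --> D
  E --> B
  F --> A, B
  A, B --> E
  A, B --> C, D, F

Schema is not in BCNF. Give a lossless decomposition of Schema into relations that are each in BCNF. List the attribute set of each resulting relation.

Candidate keys of the original relation: {A, B}, {A, E}, {F}.
Within {A, B, C, D, E, F}: {C}⁺ ∩ {A, B, C, D, E, F} = {C, D}, not the whole set, so C --> D violates BCNF; decompose into {C, D} and {A, B, C, E, F}.
{C, D} has no BCNF violation.
Within {A, B, C, E, F}: {E}⁺ ∩ {A, B, C, E, F} = {B, E}, not the whole set, so E --> B violates BCNF; decompose into {B, E} and {A, C, E, F}.
{B, E} has no BCNF violation.
{A, C, E, F} has no BCNF violation.

{A, C, E, F}; {B, E}; {C, D}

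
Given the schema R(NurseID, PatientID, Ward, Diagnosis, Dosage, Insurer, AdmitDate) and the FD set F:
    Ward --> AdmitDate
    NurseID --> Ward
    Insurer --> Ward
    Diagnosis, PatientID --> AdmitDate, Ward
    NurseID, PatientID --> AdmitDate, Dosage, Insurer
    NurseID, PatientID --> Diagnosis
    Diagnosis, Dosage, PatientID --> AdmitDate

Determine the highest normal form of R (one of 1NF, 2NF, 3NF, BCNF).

1NF

Candidate key: {NurseID, PatientID}. Prime attributes: {NurseID, PatientID}.
For Ward --> AdmitDate we have {Ward}⁺ = {AdmitDate, Ward}; {Ward} is not a superkey, so BCNF fails.
Ward --> AdmitDate has non-prime {AdmitDate} on the right and a non-superkey on the left, so 3NF fails.
{NurseID} is a proper subset of the key {NurseID, PatientID}, and {NurseID}⁺ contains the non-prime attributes {AdmitDate, Ward} — a partial dependency, so 2NF is violated.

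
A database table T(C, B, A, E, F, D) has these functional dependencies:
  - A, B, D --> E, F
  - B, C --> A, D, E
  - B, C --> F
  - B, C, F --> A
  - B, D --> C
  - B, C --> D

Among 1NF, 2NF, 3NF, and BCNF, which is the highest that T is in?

BCNF

Candidate keys: {B, C}, {B, D}. Prime attributes: {B, C, D}.
Each dependency's left side is a superkey — BCNF holds.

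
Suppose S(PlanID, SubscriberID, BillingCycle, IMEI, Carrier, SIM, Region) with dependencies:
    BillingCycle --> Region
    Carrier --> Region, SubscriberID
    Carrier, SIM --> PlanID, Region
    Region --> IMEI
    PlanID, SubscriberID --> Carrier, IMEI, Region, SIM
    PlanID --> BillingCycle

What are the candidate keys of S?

{Carrier, PlanID}, {Carrier, SIM}, {PlanID, SubscriberID}

Closure of {Carrier, PlanID} is {BillingCycle, Carrier, IMEI, PlanID, Region, SIM, SubscriberID}, the whole schema; {Carrier, PlanID} is a candidate key.
Closure of {Carrier, SIM} is {BillingCycle, Carrier, IMEI, PlanID, Region, SIM, SubscriberID}, the whole schema; {Carrier, SIM} is a candidate key.
Closure of {PlanID, SubscriberID} is {BillingCycle, Carrier, IMEI, PlanID, Region, SIM, SubscriberID}, the whole schema; {PlanID, SubscriberID} is a candidate key.
No proper subset of any of these is a key, and no other minimal superkey exists.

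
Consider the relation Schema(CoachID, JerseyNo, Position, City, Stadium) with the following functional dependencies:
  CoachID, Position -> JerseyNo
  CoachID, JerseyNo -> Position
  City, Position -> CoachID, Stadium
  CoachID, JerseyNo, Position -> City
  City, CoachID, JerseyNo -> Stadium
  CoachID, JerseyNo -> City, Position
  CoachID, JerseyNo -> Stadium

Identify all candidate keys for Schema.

{City, Position}, {CoachID, JerseyNo}, {CoachID, Position}

{City, Position}⁺ = {City, CoachID, JerseyNo, Position, Stadium}, which is every attribute, so {City, Position} is a candidate key.
{CoachID, JerseyNo}⁺ = {City, CoachID, JerseyNo, Position, Stadium}, which is every attribute, so {CoachID, JerseyNo} is a candidate key.
{CoachID, Position}⁺ = {City, CoachID, JerseyNo, Position, Stadium}, which is every attribute, so {CoachID, Position} is a candidate key.
No proper subset of any of these is a key, and no other minimal superkey exists.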